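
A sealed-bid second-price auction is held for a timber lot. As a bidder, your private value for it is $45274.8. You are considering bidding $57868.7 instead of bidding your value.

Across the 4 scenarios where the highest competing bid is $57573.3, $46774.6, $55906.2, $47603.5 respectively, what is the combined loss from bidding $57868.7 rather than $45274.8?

The deviation costs you only when the competing bid falls strictly between $45274.8 and $57868.7; elsewhere both bids give the same outcome.
$57573.3: truthful payoff $0, deviation payoff −$12298.5 → loss $12298.5.
$46774.6: truthful payoff $0, deviation payoff −$1499.8 → loss $1499.8.
$55906.2: truthful payoff $0, deviation payoff −$10631.4 → loss $10631.4.
$47603.5: truthful payoff $0, deviation payoff −$2328.7 → loss $2328.7.
Total loss = $12298.5 + $1499.8 + $10631.4 + $2328.7 = $26758.4.

$26758.4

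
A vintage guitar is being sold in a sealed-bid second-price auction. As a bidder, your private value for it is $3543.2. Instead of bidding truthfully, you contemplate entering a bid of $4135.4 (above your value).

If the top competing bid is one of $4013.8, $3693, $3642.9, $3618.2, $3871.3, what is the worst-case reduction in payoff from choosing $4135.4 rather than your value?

$4013.8: truthful gives $0, deviation gives −$470.6 → loss $470.6.
$3693: truthful gives $0, deviation gives −$149.8 → loss $149.8.
$3642.9: truthful gives $0, deviation gives −$99.7 → loss $99.7.
$3618.2: truthful gives $0, deviation gives −$75 → loss $75.
$3871.3: truthful gives $0, deviation gives −$328.1 → loss $328.1.
Maximum loss: $470.6.

$470.6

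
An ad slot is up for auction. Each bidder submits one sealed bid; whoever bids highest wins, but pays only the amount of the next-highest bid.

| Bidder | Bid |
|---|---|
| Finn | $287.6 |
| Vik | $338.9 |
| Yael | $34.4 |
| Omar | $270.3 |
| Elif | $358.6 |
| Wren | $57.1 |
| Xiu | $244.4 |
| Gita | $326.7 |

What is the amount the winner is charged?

Highest bid: Elif at $358.6, so Elif wins.
Second-highest bid: Vik at $338.9 — that is the price the winner pays.

$338.9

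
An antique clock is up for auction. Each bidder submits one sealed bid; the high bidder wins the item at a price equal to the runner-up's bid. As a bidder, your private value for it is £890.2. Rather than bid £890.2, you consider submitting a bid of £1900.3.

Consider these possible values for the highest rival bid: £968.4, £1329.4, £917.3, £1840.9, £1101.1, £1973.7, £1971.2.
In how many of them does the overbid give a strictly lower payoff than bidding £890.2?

The deviation hurts exactly when the highest competing bid lies strictly between £890.2 and £1900.3 — overbidding then wins at a price above your value.
£968.4: inside the interval → strictly worse (loss £78.2).
£1329.4: inside the interval → strictly worse (loss £439.2).
£917.3: inside the interval → strictly worse (loss £27.1).
£1840.9: inside the interval → strictly worse (loss £950.7).
£1101.1: inside the interval → strictly worse (loss £210.9).
£1973.7: above both → same outcome either way.
£1971.2: above both → same outcome either way.
Count: 5.

5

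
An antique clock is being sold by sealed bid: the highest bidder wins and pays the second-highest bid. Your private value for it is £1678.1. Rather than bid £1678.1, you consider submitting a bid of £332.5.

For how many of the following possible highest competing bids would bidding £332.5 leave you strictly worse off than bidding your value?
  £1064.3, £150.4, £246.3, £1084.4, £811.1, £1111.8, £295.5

The deviation hurts exactly when the highest competing bid lies strictly between £332.5 and £1678.1 — underbidding then forfeits a profitable win.
£1064.3: inside the interval → strictly worse (loss £613.8).
£150.4: below both → same outcome either way.
£246.3: below both → same outcome either way.
£1084.4: inside the interval → strictly worse (loss £593.7).
£811.1: inside the interval → strictly worse (loss £867).
£1111.8: inside the interval → strictly worse (loss £566.3).
£295.5: below both → same outcome either way.
Count: 4.

4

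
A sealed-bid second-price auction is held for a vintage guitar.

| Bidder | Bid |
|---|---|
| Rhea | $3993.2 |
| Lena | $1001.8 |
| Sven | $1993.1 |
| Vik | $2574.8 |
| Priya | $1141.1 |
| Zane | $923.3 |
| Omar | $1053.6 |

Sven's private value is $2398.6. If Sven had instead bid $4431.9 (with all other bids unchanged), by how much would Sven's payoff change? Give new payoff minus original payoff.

The highest bid among the other bidders is $3993.2; Sven's bid doesn't change that.
Original bid $1993.1: Sven is not highest (top rival bid is $3993.2); payoff $0.
Alternative bid $4431.9: Sven is highest, pays the top rival bid $3993.2; payoff $2398.6 − $3993.2 = −$1594.6.
Change in payoff = −$1594.6 − ($0) = −$1594.6.

−$1594.6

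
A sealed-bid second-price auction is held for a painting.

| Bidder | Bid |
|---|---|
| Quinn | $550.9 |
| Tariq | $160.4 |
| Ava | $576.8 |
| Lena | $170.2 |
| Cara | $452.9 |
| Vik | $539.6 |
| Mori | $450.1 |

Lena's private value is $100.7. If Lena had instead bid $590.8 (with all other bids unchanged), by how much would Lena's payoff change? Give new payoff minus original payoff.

−$476.1

The highest bid among the other bidders is $576.8; Lena's bid doesn't change that.
Original bid $170.2: Lena is not highest (top rival bid is $576.8); payoff $0.
Alternative bid $590.8: Lena is highest, pays the top rival bid $576.8; payoff $100.7 − $576.8 = −$476.1.
Change in payoff = −$476.1 − ($0) = −$476.1.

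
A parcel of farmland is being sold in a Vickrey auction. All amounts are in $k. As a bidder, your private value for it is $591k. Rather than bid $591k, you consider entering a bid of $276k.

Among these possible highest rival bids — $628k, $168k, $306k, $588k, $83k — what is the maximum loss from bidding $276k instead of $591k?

$628k: same outcome either way → loss $0k.
$168k: same outcome either way → loss $0k.
$306k: truthful gives $285k, deviation gives $0k → loss $285k.
$588k: truthful gives $3k, deviation gives $0k → loss $3k.
$83k: same outcome either way → loss $0k.
Maximum loss: $285k.

$285k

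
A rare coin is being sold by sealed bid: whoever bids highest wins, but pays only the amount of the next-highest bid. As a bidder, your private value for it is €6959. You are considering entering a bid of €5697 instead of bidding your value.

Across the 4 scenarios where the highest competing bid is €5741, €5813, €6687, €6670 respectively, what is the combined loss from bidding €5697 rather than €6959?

€2925

The deviation costs you only when the competing bid falls strictly between €5697 and €6959; elsewhere both bids give the same outcome.
€5741: truthful payoff €1218, deviation payoff €0 → loss €1218.
€5813: truthful payoff €1146, deviation payoff €0 → loss €1146.
€6687: truthful payoff €272, deviation payoff €0 → loss €272.
€6670: truthful payoff €289, deviation payoff €0 → loss €289.
Total loss = €1218 + €1146 + €272 + €289 = €2925.
Because the price is fixed by the runner-up's bid, deviating from your value can only change a good outcome into a bad one — never the reverse.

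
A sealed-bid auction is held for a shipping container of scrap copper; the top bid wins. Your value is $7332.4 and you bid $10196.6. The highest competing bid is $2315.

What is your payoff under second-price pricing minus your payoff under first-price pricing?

$7881.6

You have the highest bid, so you win under either rule.
Second-price: pay $2315 → payoff $5017.4.
First-price: pay your own bid $10196.6 → payoff −$2864.2.
Difference = $5017.4 − (−$2864.2) = $7881.6.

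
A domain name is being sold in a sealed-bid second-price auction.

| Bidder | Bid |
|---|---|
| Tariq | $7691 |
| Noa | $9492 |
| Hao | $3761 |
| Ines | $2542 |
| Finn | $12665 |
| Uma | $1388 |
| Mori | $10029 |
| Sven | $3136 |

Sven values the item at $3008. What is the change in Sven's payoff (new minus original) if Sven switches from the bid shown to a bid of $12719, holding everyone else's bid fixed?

−$9657

The highest bid among the other bidders is $12665; Sven's bid doesn't change that.
Original bid $3136: Sven is not highest (top rival bid is $12665); payoff $0.
Alternative bid $12719: Sven is highest, pays the top rival bid $12665; payoff $3008 − $12665 = −$9657.
Change in payoff = −$9657 − ($0) = −$9657.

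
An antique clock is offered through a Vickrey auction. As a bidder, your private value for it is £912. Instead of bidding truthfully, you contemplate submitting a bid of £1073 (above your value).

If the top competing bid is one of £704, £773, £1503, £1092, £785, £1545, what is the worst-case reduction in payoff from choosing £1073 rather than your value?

£0

£704: same outcome either way → loss £0.
£773: same outcome either way → loss £0.
£1503: same outcome either way → loss £0.
£1092: same outcome either way → loss £0.
£785: same outcome either way → loss £0.
£1545: same outcome either way → loss £0.
Maximum loss: £0.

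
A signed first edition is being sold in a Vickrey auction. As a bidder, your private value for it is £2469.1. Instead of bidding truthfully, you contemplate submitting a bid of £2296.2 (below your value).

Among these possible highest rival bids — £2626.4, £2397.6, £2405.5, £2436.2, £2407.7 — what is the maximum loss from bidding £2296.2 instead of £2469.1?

£2626.4: same outcome either way → loss £0.
£2397.6: truthful gives £71.5, deviation gives £0 → loss £71.5.
£2405.5: truthful gives £63.6, deviation gives £0 → loss £63.6.
£2436.2: truthful gives £32.9, deviation gives £0 → loss £32.9.
£2407.7: truthful gives £61.4, deviation gives £0 → loss £61.4.
Maximum loss: £71.5.

£71.5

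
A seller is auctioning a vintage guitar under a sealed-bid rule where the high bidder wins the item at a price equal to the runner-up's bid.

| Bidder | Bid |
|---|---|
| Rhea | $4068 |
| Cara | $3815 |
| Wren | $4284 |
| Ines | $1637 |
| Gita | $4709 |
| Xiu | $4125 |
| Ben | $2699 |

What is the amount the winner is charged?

Highest bid: Gita at $4709, so Gita wins.
Second-highest bid: Wren at $4284 — that is the price the winner pays.

$4284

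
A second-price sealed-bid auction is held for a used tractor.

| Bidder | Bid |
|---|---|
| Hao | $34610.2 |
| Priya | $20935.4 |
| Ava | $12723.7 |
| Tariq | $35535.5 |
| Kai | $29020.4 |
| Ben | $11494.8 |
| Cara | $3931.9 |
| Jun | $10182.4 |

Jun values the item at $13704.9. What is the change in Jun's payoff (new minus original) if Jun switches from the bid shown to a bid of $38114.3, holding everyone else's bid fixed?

The highest bid among the other bidders is $35535.5; Jun's bid doesn't change that.
Original bid $10182.4: Jun is not highest (top rival bid is $35535.5); payoff $0.
Alternative bid $38114.3: Jun is highest, pays the top rival bid $35535.5; payoff $13704.9 − $35535.5 = −$21830.6.
Change in payoff = −$21830.6 − ($0) = −$21830.6.

−$21830.6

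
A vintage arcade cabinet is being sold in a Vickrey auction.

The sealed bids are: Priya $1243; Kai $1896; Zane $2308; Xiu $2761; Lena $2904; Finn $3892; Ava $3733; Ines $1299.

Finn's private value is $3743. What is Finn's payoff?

$10

Highest bid: Finn at $3892, so Finn wins.
Second-highest bid: Ava at $3733 — that is the price the winner pays.
Finn's payoff = value − price = $3743 − $3733 = $10.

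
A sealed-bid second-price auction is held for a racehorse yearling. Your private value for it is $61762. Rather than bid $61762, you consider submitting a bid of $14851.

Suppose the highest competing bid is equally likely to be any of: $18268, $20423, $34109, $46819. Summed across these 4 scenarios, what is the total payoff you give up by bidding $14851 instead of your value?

$127429

The deviation costs you only when the competing bid falls strictly between $14851 and $61762; elsewhere both bids give the same outcome.
$18268: truthful payoff $43494, deviation payoff $0 → loss $43494.
$20423: truthful payoff $41339, deviation payoff $0 → loss $41339.
$34109: truthful payoff $27653, deviation payoff $0 → loss $27653.
$46819: truthful payoff $14943, deviation payoff $0 → loss $14943.
Total loss = $43494 + $41339 + $27653 + $14943 = $127429.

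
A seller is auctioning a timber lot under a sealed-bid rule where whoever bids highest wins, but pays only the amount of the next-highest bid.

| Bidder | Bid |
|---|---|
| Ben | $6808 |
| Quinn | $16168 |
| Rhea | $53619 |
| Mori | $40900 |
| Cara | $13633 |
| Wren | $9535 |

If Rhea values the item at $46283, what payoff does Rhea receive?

Highest bid: Rhea at $53619, so Rhea wins.
Second-highest bid: Mori at $40900 — that is the price the winner pays.
Rhea's payoff = value − price = $46283 − $40900 = $5383.

$5383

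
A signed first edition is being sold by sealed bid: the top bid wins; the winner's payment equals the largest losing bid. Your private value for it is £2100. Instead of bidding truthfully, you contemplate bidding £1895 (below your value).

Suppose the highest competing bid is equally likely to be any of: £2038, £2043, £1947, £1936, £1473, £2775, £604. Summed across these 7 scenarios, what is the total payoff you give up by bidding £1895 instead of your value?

The deviation costs you only when the competing bid falls strictly between £1895 and £2100; elsewhere both bids give the same outcome.
£2038: truthful payoff £62, deviation payoff £0 → loss £62.
£2043: truthful payoff £57, deviation payoff £0 → loss £57.
£1947: truthful payoff £153, deviation payoff £0 → loss £153.
£1936: truthful payoff £164, deviation payoff £0 → loss £164.
£1473: outcomes coincide → loss £0.
£2775: outcomes coincide → loss £0.
£604: outcomes coincide → loss £0.
Total loss = £62 + £57 + £153 + £164 = £436.
Truthful bidding weakly dominates here: raising your bid can only win items priced above your value, and lowering it can only forfeit items priced below.

£436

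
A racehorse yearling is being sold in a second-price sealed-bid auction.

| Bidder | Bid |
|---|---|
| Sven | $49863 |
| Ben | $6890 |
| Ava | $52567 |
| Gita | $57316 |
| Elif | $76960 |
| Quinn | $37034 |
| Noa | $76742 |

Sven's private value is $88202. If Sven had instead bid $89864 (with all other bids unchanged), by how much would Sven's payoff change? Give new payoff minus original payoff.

$11242

The highest bid among the other bidders is $76960; Sven's bid doesn't change that.
Original bid $49863: Sven is not highest (top rival bid is $76960); payoff $0.
Alternative bid $89864: Sven is highest, pays the top rival bid $76960; payoff $88202 − $76960 = $11242.
Change in payoff = $11242 − ($0) = $11242.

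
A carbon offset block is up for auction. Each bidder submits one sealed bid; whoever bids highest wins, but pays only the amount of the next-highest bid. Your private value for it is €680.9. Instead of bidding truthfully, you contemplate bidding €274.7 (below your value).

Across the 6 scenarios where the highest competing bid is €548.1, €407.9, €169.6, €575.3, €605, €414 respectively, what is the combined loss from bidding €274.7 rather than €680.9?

€854.2

The deviation costs you only when the competing bid falls strictly between €274.7 and €680.9; elsewhere both bids give the same outcome.
€548.1: truthful payoff €132.8, deviation payoff €0 → loss €132.8.
€407.9: truthful payoff €273, deviation payoff €0 → loss €273.
€169.6: outcomes coincide → loss €0.
€575.3: truthful payoff €105.6, deviation payoff €0 → loss €105.6.
€605: truthful payoff €75.9, deviation payoff €0 → loss €75.9.
€414: truthful payoff €266.9, deviation payoff €0 → loss €266.9.
Total loss = €132.8 + €273 + €105.6 + €75.9 + €266.9 = €854.2.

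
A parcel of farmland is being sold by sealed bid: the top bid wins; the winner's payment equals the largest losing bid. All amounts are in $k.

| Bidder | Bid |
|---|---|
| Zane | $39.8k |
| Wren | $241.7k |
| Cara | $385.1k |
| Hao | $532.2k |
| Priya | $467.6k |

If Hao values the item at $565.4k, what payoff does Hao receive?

$97.8k

Highest bid: Hao at $532.2k, so Hao wins.
Second-highest bid: Priya at $467.6k — that is the price the winner pays.
Hao's payoff = value − price = $565.4k − $467.6k = $97.8k.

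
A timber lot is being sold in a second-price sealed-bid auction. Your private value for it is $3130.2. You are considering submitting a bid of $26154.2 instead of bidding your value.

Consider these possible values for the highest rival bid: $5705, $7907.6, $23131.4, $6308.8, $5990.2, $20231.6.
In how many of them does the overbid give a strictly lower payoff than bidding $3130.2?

The deviation hurts exactly when the highest competing bid lies strictly between $3130.2 and $26154.2 — overbidding then wins at a price above your value.
$5705: inside the interval → strictly worse (loss $2574.8).
$7907.6: inside the interval → strictly worse (loss $4777.4).
$23131.4: inside the interval → strictly worse (loss $20001.2).
$6308.8: inside the interval → strictly worse (loss $3178.6).
$5990.2: inside the interval → strictly worse (loss $2860).
$20231.6: inside the interval → strictly worse (loss $17101.4).
Count: 6.

6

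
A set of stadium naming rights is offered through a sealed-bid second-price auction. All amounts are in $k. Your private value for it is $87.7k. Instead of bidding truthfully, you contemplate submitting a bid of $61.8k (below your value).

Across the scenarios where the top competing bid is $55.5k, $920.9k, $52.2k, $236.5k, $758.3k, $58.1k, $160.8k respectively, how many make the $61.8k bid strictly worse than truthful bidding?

0

The deviation hurts exactly when the highest competing bid lies strictly between $61.8k and $87.7k — underbidding then forfeits a profitable win.
$55.5k: below both → same outcome either way.
$920.9k: above both → same outcome either way.
$52.2k: below both → same outcome either way.
$236.5k: above both → same outcome either way.
$758.3k: above both → same outcome either way.
$58.1k: below both → same outcome either way.
$160.8k: above both → same outcome either way.
Count: 0.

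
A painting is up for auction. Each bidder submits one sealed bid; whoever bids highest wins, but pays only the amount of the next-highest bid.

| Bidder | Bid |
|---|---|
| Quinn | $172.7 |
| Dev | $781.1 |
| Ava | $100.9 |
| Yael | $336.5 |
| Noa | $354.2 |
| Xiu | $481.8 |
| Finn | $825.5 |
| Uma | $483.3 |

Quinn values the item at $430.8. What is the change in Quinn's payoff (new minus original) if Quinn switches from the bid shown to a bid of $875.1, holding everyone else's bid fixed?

−$394.7

The highest bid among the other bidders is $825.5; Quinn's bid doesn't change that.
Original bid $172.7: Quinn is not highest (top rival bid is $825.5); payoff $0.
Alternative bid $875.1: Quinn is highest, pays the top rival bid $825.5; payoff $430.8 − $825.5 = −$394.7.
Change in payoff = −$394.7 − ($0) = −$394.7.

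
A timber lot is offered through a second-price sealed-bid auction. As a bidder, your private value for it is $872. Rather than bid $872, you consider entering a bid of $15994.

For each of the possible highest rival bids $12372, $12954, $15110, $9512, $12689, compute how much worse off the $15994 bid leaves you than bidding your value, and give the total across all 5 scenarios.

The deviation costs you only when the competing bid falls strictly between $872 and $15994; elsewhere both bids give the same outcome.
$12372: truthful payoff $0, deviation payoff −$11500 → loss $11500.
$12954: truthful payoff $0, deviation payoff −$12082 → loss $12082.
$15110: truthful payoff $0, deviation payoff −$14238 → loss $14238.
$9512: truthful payoff $0, deviation payoff −$8640 → loss $8640.
$12689: truthful payoff $0, deviation payoff −$11817 → loss $11817.
Total loss = $11500 + $12082 + $14238 + $8640 + $11817 = $58277.

$58277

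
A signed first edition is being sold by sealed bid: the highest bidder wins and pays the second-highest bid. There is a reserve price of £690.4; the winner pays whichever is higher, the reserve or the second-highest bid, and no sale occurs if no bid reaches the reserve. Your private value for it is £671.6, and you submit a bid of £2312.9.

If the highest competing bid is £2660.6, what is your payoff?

Your bid £2312.9 is below the highest competing bid £2660.6, so you lose. Payoff £0.

£0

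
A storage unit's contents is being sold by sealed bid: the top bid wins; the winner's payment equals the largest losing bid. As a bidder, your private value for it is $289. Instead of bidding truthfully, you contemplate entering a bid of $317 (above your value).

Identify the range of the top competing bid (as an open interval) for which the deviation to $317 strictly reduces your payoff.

If the competing bid is below $289, both bids win at the same price — no difference.
If it is above $317, both bids lose — no difference.
If it lies strictly between $289 and $317, bidding your value loses (payoff 0) while bidding $317 wins at a price above your value (payoff negative).
So the deviation strictly hurts on the open interval ($289, $317).

($289, $317)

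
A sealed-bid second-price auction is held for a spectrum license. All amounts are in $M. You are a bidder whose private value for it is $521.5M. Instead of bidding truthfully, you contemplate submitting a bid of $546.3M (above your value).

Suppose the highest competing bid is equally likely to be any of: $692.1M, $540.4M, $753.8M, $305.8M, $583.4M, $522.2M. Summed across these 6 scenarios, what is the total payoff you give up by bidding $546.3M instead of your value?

$19.6M

The deviation costs you only when the competing bid falls strictly between $521.5M and $546.3M; elsewhere both bids give the same outcome.
$692.1M: outcomes coincide → loss $0M.
$540.4M: truthful payoff $0M, deviation payoff −$18.9M → loss $18.9M.
$753.8M: outcomes coincide → loss $0M.
$305.8M: outcomes coincide → loss $0M.
$583.4M: outcomes coincide → loss $0M.
$522.2M: truthful payoff $0M, deviation payoff −$0.7M → loss $0.7M.
Total loss = $18.9M + $0.7M = $19.6M.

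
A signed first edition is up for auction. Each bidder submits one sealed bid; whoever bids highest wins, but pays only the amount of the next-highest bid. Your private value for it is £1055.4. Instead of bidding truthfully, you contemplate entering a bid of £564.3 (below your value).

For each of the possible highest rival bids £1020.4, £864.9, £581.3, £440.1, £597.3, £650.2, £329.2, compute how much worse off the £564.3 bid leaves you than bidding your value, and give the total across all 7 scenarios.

The deviation costs you only when the competing bid falls strictly between £564.3 and £1055.4; elsewhere both bids give the same outcome.
£1020.4: truthful payoff £35, deviation payoff £0 → loss £35.
£864.9: truthful payoff £190.5, deviation payoff £0 → loss £190.5.
£581.3: truthful payoff £474.1, deviation payoff £0 → loss £474.1.
£440.1: outcomes coincide → loss £0.
£597.3: truthful payoff £458.1, deviation payoff £0 → loss £458.1.
£650.2: truthful payoff £405.2, deviation payoff £0 → loss £405.2.
£329.2: outcomes coincide → loss £0.
Total loss = £35 + £190.5 + £474.1 + £458.1 + £405.2 = £1562.9.

£1562.9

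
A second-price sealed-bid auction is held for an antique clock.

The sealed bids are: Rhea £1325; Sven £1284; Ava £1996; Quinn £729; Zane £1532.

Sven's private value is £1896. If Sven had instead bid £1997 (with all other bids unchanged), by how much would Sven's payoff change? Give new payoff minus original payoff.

The highest bid among the other bidders is £1996; Sven's bid doesn't change that.
Original bid £1284: Sven is not highest (top rival bid is £1996); payoff £0.
Alternative bid £1997: Sven is highest, pays the top rival bid £1996; payoff £1896 − £1996 = −£100.
Change in payoff = −£100 − (£0) = −£100.

−£100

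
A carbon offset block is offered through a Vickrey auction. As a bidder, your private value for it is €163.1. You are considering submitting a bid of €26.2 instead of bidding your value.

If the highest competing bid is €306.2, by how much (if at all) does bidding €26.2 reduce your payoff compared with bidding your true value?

Bidding your value €163.1: you lose (since €163.1 < €306.2). Payoff €0.
Bidding €26.2: you lose. Payoff €0.
Difference = €0 − €0 = €0; both bids lead to the same outcome because the competing bid is above both your value and your alternative bid.

€0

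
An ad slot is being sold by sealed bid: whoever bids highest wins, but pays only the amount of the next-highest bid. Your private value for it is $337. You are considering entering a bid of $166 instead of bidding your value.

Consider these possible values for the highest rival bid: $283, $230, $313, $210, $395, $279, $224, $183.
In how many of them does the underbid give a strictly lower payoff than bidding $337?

The deviation hurts exactly when the highest competing bid lies strictly between $166 and $337 — underbidding then forfeits a profitable win.
$283: inside the interval → strictly worse (loss $54).
$230: inside the interval → strictly worse (loss $107).
$313: inside the interval → strictly worse (loss $24).
$210: inside the interval → strictly worse (loss $127).
$395: above both → same outcome either way.
$279: inside the interval → strictly worse (loss $58).
$224: inside the interval → strictly worse (loss $113).
$183: inside the interval → strictly worse (loss $154).
Count: 7.

7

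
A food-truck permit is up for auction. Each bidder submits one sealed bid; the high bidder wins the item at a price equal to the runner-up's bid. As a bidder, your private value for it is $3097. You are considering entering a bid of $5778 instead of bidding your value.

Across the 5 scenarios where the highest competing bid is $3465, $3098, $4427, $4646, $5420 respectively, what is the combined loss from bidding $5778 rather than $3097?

The deviation costs you only when the competing bid falls strictly between $3097 and $5778; elsewhere both bids give the same outcome.
$3465: truthful payoff $0, deviation payoff −$368 → loss $368.
$3098: truthful payoff $0, deviation payoff −$1 → loss $1.
$4427: truthful payoff $0, deviation payoff −$1330 → loss $1330.
$4646: truthful payoff $0, deviation payoff −$1549 → loss $1549.
$5420: truthful payoff $0, deviation payoff −$2323 → loss $2323.
Total loss = $368 + $1 + $1330 + $1549 + $2323 = $5571.
Because the price is fixed by the runner-up's bid, deviating from your value can only change a good outcome into a bad one — never the reverse.

$5571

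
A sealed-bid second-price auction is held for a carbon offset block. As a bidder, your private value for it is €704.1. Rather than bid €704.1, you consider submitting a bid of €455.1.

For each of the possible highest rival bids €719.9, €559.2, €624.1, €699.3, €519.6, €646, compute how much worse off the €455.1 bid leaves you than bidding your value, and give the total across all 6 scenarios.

€472.3

The deviation costs you only when the competing bid falls strictly between €455.1 and €704.1; elsewhere both bids give the same outcome.
€719.9: outcomes coincide → loss €0.
€559.2: truthful payoff €144.9, deviation payoff €0 → loss €144.9.
€624.1: truthful payoff €80, deviation payoff €0 → loss €80.
€699.3: truthful payoff €4.8, deviation payoff €0 → loss €4.8.
€519.6: truthful payoff €184.5, deviation payoff €0 → loss €184.5.
€646: truthful payoff €58.1, deviation payoff €0 → loss €58.1.
Total loss = €144.9 + €80 + €4.8 + €184.5 + €58.1 = €472.3.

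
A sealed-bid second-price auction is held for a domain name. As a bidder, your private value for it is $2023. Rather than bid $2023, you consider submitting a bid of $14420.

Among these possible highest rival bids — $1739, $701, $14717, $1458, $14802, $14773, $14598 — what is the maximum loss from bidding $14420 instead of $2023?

$0

$1739: same outcome either way → loss $0.
$701: same outcome either way → loss $0.
$14717: same outcome either way → loss $0.
$1458: same outcome either way → loss $0.
$14802: same outcome either way → loss $0.
$14773: same outcome either way → loss $0.
$14598: same outcome either way → loss $0.
Maximum loss: $0.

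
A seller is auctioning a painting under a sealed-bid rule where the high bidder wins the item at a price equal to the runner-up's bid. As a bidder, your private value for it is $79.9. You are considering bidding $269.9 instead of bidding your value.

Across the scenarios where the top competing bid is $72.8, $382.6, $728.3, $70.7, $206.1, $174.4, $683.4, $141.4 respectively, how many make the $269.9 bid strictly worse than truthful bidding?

3

The deviation hurts exactly when the highest competing bid lies strictly between $79.9 and $269.9 — overbidding then wins at a price above your value.
$72.8: below both → same outcome either way.
$382.6: above both → same outcome either way.
$728.3: above both → same outcome either way.
$70.7: below both → same outcome either way.
$206.1: inside the interval → strictly worse (loss $126.2).
$174.4: inside the interval → strictly worse (loss $94.5).
$683.4: above both → same outcome either way.
$141.4: inside the interval → strictly worse (loss $61.5).
Count: 3.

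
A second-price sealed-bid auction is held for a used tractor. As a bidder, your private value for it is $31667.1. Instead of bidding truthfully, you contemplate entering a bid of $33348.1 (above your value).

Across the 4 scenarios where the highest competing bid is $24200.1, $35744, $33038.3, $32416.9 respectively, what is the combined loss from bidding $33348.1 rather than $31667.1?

$2121

The deviation costs you only when the competing bid falls strictly between $31667.1 and $33348.1; elsewhere both bids give the same outcome.
$24200.1: outcomes coincide → loss $0.
$35744: outcomes coincide → loss $0.
$33038.3: truthful payoff $0, deviation payoff −$1371.2 → loss $1371.2.
$32416.9: truthful payoff $0, deviation payoff −$749.8 → loss $749.8.
Total loss = $1371.2 + $749.8 = $2121.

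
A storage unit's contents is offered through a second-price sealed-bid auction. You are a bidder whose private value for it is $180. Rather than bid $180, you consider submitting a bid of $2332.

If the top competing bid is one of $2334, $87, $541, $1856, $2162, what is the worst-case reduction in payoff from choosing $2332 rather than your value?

$1982

$2334: same outcome either way → loss $0.
$87: same outcome either way → loss $0.
$541: truthful gives $0, deviation gives −$361 → loss $361.
$1856: truthful gives $0, deviation gives −$1676 → loss $1676.
$2162: truthful gives $0, deviation gives −$1982 → loss $1982.
Maximum loss: $1982.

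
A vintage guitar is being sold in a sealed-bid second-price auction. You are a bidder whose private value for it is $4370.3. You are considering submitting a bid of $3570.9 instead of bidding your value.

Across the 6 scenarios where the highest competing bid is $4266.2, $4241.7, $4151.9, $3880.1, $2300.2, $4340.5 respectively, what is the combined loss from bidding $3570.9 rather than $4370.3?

$971.1

The deviation costs you only when the competing bid falls strictly between $3570.9 and $4370.3; elsewhere both bids give the same outcome.
$4266.2: truthful payoff $104.1, deviation payoff $0 → loss $104.1.
$4241.7: truthful payoff $128.6, deviation payoff $0 → loss $128.6.
$4151.9: truthful payoff $218.4, deviation payoff $0 → loss $218.4.
$3880.1: truthful payoff $490.2, deviation payoff $0 → loss $490.2.
$2300.2: outcomes coincide → loss $0.
$4340.5: truthful payoff $29.8, deviation payoff $0 → loss $29.8.
Total loss = $104.1 + $128.6 + $218.4 + $490.2 + $29.8 = $971.1.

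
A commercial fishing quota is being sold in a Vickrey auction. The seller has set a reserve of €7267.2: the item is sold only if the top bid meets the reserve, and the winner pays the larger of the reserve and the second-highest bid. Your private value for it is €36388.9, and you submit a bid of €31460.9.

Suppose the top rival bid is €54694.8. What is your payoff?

Your bid €31460.9 is below the highest competing bid €54694.8, so you lose. Payoff €0.

€0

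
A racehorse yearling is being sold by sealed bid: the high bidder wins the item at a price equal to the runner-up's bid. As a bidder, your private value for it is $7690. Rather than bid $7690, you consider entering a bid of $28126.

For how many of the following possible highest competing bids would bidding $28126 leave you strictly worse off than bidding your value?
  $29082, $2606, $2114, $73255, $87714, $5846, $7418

0

The deviation hurts exactly when the highest competing bid lies strictly between $7690 and $28126 — overbidding then wins at a price above your value.
$29082: above both → same outcome either way.
$2606: below both → same outcome either way.
$2114: below both → same outcome either way.
$73255: above both → same outcome either way.
$87714: above both → same outcome either way.
$5846: below both → same outcome either way.
$7418: below both → same outcome either way.
Count: 0.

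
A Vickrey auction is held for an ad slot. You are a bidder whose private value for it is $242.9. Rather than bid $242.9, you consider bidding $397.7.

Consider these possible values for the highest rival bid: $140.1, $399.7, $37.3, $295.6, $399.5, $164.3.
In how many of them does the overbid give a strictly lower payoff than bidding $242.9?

The deviation hurts exactly when the highest competing bid lies strictly between $242.9 and $397.7 — overbidding then wins at a price above your value.
$140.1: below both → same outcome either way.
$399.7: above both → same outcome either way.
$37.3: below both → same outcome either way.
$295.6: inside the interval → strictly worse (loss $52.7).
$399.5: above both → same outcome either way.
$164.3: below both → same outcome either way.
Count: 1.

1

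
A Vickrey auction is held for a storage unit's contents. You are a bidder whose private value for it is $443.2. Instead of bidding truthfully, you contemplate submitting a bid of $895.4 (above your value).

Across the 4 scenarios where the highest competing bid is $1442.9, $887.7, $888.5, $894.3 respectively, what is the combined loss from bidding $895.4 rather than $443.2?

$1340.9

The deviation costs you only when the competing bid falls strictly between $443.2 and $895.4; elsewhere both bids give the same outcome.
$1442.9: outcomes coincide → loss $0.
$887.7: truthful payoff $0, deviation payoff −$444.5 → loss $444.5.
$888.5: truthful payoff $0, deviation payoff −$445.3 → loss $445.3.
$894.3: truthful payoff $0, deviation payoff −$451.1 → loss $451.1.
Total loss = $444.5 + $445.3 + $451.1 = $1340.9.
Because the price is fixed by the runner-up's bid, deviating from your value can only change a good outcome into a bad one — never the reverse.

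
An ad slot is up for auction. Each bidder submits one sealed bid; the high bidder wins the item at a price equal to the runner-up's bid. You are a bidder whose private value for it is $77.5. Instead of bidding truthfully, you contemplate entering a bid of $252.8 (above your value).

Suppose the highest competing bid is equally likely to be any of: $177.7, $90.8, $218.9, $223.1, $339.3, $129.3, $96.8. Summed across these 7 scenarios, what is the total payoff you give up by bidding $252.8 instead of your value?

$471.6

The deviation costs you only when the competing bid falls strictly between $77.5 and $252.8; elsewhere both bids give the same outcome.
$177.7: truthful payoff $0, deviation payoff −$100.2 → loss $100.2.
$90.8: truthful payoff $0, deviation payoff −$13.3 → loss $13.3.
$218.9: truthful payoff $0, deviation payoff −$141.4 → loss $141.4.
$223.1: truthful payoff $0, deviation payoff −$145.6 → loss $145.6.
$339.3: outcomes coincide → loss $0.
$129.3: truthful payoff $0, deviation payoff −$51.8 → loss $51.8.
$96.8: truthful payoff $0, deviation payoff −$19.3 → loss $19.3.
Total loss = $100.2 + $13.3 + $141.4 + $145.6 + $51.8 + $19.3 = $471.6.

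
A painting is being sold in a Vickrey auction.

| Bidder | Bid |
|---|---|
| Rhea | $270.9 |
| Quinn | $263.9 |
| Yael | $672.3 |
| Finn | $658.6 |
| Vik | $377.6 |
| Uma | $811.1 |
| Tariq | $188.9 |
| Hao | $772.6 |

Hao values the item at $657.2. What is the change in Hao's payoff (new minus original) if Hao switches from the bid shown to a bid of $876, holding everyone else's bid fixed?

−$153.9

The highest bid among the other bidders is $811.1; Hao's bid doesn't change that.
Original bid $772.6: Hao is not highest (top rival bid is $811.1); payoff $0.
Alternative bid $876: Hao is highest, pays the top rival bid $811.1; payoff $657.2 − $811.1 = −$153.9.
Change in payoff = −$153.9 − ($0) = −$153.9.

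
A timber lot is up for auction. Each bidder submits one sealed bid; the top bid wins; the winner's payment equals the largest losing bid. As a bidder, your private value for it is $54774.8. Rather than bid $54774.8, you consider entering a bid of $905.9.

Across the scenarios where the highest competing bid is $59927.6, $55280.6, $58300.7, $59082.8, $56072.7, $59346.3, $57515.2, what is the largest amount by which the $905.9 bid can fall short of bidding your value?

$0

$59927.6: same outcome either way → loss $0.
$55280.6: same outcome either way → loss $0.
$58300.7: same outcome either way → loss $0.
$59082.8: same outcome either way → loss $0.
$56072.7: same outcome either way → loss $0.
$59346.3: same outcome either way → loss $0.
$57515.2: same outcome either way → loss $0.
Maximum loss: $0.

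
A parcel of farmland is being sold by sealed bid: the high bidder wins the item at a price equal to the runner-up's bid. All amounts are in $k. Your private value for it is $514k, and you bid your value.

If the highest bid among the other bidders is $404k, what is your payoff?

$110k

Your bid $514k exceeds the highest competing bid $404k, so you win.
In a second-price auction the winner pays the second-highest bid, $404k.
Payoff = value − price = $514k − $404k = $110k.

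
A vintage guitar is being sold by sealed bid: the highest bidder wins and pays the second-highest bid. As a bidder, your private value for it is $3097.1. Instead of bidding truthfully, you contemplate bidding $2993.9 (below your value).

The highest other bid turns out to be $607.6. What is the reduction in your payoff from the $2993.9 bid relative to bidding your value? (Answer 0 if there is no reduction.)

Bidding your value $3097.1: you win (since $3097.1 > $607.6) and pay $607.6. Payoff $2489.5.
Bidding $2993.9: you win and pay $607.6. Payoff $3097.1 − $607.6 = $2489.5.
Difference = $2489.5 − $2489.5 = $0; both bids lead to the same outcome because the competing bid is below both your value and your alternative bid.

$0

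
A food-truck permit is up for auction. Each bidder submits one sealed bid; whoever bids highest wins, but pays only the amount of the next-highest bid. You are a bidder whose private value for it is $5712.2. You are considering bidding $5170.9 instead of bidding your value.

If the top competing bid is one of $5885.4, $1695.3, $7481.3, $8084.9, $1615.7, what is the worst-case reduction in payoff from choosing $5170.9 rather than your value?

$0

$5885.4: same outcome either way → loss $0.
$1695.3: same outcome either way → loss $0.
$7481.3: same outcome either way → loss $0.
$8084.9: same outcome either way → loss $0.
$1615.7: same outcome either way → loss $0.
Maximum loss: $0.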